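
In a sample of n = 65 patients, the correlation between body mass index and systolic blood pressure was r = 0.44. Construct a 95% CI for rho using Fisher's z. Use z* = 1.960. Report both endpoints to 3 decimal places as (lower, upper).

z_r = atanh(0.44) = 0.472231;  SE = 1/√(n−3) = 1/√62 = 0.127000
z-limits: 0.472231 ± 1.960·0.127000 = 0.472231 ± 0.248920 = [0.223311, 0.721151]
ρ-limits: (tanh 0.223311, tanh 0.721151) = (0.220, 0.618)

(0.220, 0.618)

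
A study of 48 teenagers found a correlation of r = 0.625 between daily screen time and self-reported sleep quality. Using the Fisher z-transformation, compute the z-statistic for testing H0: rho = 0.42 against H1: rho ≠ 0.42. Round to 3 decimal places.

Fisher z: atanh(0.625) = 0.733169, atanh(0.42) = 0.447692
z = (z_r − z_0)·√(n−3) = (0.733169 − 0.447692)·√45 = 0.285477 · 6.708204 = 1.915

1.915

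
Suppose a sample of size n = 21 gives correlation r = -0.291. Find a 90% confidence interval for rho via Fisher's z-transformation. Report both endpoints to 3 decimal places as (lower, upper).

Fisher z: z_r = atanh(r) = ½·ln((1+(-0.291))/(1−(-0.291))) = -0.299658
SE(z) = 1/√(n−3) = 1/√18 = 0.235702
90% ⇒ z* = 1.645; margin = 1.645·0.235702 = 0.387730
CI on z-scale: (-0.687388, 0.088072)
Back-transform: tanh(-0.687388) = -0.596301, tanh(0.088072) = 0.087845

(-0.596, 0.088)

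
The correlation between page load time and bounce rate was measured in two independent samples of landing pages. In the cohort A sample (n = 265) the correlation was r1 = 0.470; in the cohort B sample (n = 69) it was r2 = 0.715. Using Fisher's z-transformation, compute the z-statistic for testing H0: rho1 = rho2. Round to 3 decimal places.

Fisher z-transforms: z1 = atanh(0.470) = 0.510070, z2 = atanh(0.715) = 0.897340; difference d = -0.387270
Var(d) = 1/262 + 1/66 = 0.0038168 + 0.0151515 = 0.0189683
z = d/√Var(d) = -0.387270 / √0.0189683 = -0.387270 / 0.137725 = -2.812

-2.812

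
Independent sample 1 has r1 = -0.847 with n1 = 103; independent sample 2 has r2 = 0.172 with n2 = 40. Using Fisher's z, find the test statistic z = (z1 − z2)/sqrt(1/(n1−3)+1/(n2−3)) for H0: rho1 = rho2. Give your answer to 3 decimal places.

z1 = atanh(-0.847) = -1.245440,  z2 = atanh(0.172) = 0.173727
SE = √(1/(n1−3) + 1/(n2−3)) = √(1/100 + 1/37) = √(0.0100000 + 0.0270270) = √0.0370270 = 0.192424
z = (z1 − z2)/SE = (-1.245440 − 0.173727) / 0.192424 = -1.419167 / 0.192424 = -7.375

-7.375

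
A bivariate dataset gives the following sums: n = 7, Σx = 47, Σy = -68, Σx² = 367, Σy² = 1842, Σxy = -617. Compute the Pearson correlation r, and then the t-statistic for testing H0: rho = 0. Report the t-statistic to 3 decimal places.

-1.917

S_xy = nΣxy − ΣxΣy = 7·(-617) − 47·(-68) = -4319 − (-3196) = -1123
S_xx = nΣx² − (Σx)² = 7·367 − 47² = 2569 − 2209 = 360
S_yy = nΣy² − (Σy)² = 7·1842 − (-68)² = 12894 − 4624 = 8270
r = S_xy / √(S_xx·S_yy) = -1123 / √(360·8270) = -1123 / √2977200 = -1123 / 1725.4565 = -0.6508
t = r·√(n−2)/√(1−r²) = -0.6508·√5 / √(1−0.423541) = -1.455233 / 0.759249 = -1.917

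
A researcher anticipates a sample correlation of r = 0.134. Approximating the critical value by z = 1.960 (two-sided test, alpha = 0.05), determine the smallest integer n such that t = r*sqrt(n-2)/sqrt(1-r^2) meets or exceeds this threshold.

213

r√(n−2)/√(1−r²) ≥ 1.960  ⇔  n−2 ≥ (1.960)²·(1−r²)/r²
(1−r²)/r² = (1−0.017956)/0.017956 = 54.6917
n ≥ 2 + 3.8416·54.6917 = 2 + 210.1036 = 212.1036
⌈212.1036⌉ = 213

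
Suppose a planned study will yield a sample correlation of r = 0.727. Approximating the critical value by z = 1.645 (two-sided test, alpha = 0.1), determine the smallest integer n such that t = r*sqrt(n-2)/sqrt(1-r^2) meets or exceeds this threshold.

Need r·√(n−2)/√(1−r²) ≥ 1.645
√(n−2) ≥ 1.645·√(1−0.528529) / 0.727 = 1.645·0.686637 / 0.727 = 1.5537
n−2 ≥ 2.4140  ⇒  n ≥ 4.4140
Smallest integer n = 5

5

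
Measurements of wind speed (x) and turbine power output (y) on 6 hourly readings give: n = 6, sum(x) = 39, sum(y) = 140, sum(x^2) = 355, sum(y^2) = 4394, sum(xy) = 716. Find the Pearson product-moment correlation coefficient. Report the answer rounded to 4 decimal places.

S_xy = nΣxy − ΣxΣy = 6·716 − 39·140 = 4296 − 5460 = -1164
S_xx = nΣx² − (Σx)² = 6·355 − 39² = 2130 − 1521 = 609
S_yy = nΣy² − (Σy)² = 6·4394 − 140² = 26364 − 19600 = 6764
r = S_xy / √(S_xx·S_yy) = -1164 / √(609·6764) = -1164 / √4119276 = -1164 / 2029.6000 = -0.5735

-0.5735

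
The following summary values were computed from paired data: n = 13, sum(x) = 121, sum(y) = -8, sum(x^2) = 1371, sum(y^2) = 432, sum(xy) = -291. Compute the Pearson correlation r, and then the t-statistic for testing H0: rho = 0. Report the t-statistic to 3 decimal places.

Numerator: nΣxy − (Σx)(Σy) = 13·(-291) − (121)(-8) = -2815
Denominator: √[(nΣx²−(Σx)²)(nΣy²−(Σy)²)]
  nΣx²−(Σx)² = 13·1371 − 14641 = 3182;  nΣy²−(Σy)² = 13·432 − 64 = 5552
  √(3182·5552) = √17666464 = 4203.1493
r = -2815 / 4203.1493 = -0.6697
t = r·√(n−2)/√(1−r²) = -0.6697·√11 / √(1−0.448498) = -2.221144 / 0.742632 = -2.991

-2.991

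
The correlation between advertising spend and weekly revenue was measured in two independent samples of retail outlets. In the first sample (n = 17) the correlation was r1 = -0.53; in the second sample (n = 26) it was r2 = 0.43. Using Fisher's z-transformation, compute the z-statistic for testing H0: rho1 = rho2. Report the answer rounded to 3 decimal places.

-3.098

Fisher z-transforms: z1 = atanh(-0.53) = -0.590145, z2 = atanh(0.43) = 0.459897; difference d = -1.050042
Var(d) = 1/14 + 1/23 = 0.0714286 + 0.0434783 = 0.1149069
z = d/√Var(d) = -1.050042 / √0.1149069 = -1.050042 / 0.338979 = -3.098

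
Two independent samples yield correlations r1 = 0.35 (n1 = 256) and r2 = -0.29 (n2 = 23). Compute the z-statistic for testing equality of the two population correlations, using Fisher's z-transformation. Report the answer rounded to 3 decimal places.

2.859

z1 = atanh(0.35) = 0.365444,  z2 = atanh(-0.29) = -0.298566
SE = √(1/(n1−3) + 1/(n2−3)) = √(1/253 + 1/20) = √(0.0039526 + 0.0500000) = √0.0539526 = 0.232277
z = (z1 − z2)/SE = (0.365444 − (-0.298566)) / 0.232277 = 0.664010 / 0.232277 = 2.859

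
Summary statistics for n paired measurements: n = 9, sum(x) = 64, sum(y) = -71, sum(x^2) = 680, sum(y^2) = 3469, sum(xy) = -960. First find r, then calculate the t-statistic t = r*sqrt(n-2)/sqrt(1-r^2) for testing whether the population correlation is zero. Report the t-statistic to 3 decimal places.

-1.801

Numerator: nΣxy − (Σx)(Σy) = 9·(-960) − (64)(-71) = -4096
Denominator: √[(nΣx²−(Σx)²)(nΣy²−(Σy)²)]
  nΣx²−(Σx)² = 9·680 − 4096 = 2024;  nΣy²−(Σy)² = 9·3469 − 5041 = 26180
  √(2024·26180) = √52988320 = 7279.3077
r = -4096 / 7279.3077 = -0.5627
t = r·√(n−2)/√(1−r²) = -0.5627·√7 / √(1−0.316631) = -1.488764 / 0.826661 = -1.801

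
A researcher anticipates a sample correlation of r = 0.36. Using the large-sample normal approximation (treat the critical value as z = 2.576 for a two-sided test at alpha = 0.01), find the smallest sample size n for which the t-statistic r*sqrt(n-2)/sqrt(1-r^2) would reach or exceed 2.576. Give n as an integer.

Need r·√(n−2)/√(1−r²) ≥ 2.576
√(n−2) ≥ 2.576·√(1−0.1296) / 0.36 = 2.576·0.932952 / 0.36 = 6.6758
n−2 ≥ 44.5663  ⇒  n ≥ 46.5663
Smallest integer n = 47

47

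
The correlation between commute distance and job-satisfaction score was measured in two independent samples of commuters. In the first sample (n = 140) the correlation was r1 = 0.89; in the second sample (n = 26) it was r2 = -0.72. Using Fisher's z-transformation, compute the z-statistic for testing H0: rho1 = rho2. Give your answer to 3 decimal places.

z1 = atanh(0.89) = 1.421926,  z2 = atanh(-0.72) = -0.907645
SE = √(1/(n1−3) + 1/(n2−3)) = √(1/137 + 1/23) = √(0.0072993 + 0.0434783) = √0.0507776 = 0.225339
z = (z1 − z2)/SE = (1.421926 − (-0.907645)) / 0.225339 = 2.329571 / 0.225339 = 10.338

10.338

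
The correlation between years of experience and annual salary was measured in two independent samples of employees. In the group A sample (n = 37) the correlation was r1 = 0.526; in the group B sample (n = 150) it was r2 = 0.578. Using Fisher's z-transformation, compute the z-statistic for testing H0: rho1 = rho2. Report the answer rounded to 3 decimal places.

z1 = atanh(0.526) = 0.584599,  z2 = atanh(0.578) = 0.659454
SE = √(1/(n1−3) + 1/(n2−3)) = √(1/34 + 1/147) = √(0.0294118 + 0.0068027) = √0.0362145 = 0.190301
z = (z1 − z2)/SE = (0.584599 − 0.659454) / 0.190301 = -0.074855 / 0.190301 = -0.393

-0.393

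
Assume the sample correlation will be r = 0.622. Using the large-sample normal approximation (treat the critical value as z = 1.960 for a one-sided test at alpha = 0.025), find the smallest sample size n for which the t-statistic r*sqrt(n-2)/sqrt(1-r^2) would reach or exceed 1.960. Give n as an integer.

9

Need r·√(n−2)/√(1−r²) ≥ 1.960
√(n−2) ≥ 1.960·√(1−0.386884) / 0.622 = 1.960·0.783017 / 0.622 = 2.4674
n−2 ≥ 6.0881  ⇒  n ≥ 8.0881
Smallest integer n = 9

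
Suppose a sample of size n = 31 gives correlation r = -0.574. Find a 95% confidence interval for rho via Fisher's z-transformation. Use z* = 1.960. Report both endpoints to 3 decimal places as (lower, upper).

(-0.771, -0.276)

z_r = atanh(-0.574) = -0.653468;  SE = 1/√(n−3) = 1/√28 = 0.188982
z-limits: -0.653468 ± 1.960·0.188982 = -0.653468 ± 0.370405 = [-1.023873, -0.283063]
ρ-limits: (tanh -1.023873, tanh -0.283063) = (-0.771, -0.276)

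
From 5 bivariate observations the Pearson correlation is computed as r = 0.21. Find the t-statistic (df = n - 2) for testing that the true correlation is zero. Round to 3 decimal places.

1 − r² = 1 − 0.0441 = 0.9559;  √(1−r²) = 0.977701
√(n−2) = √3 = 1.732051
t = r·√(n−2)/√(1−r²) = 0.21 · 1.732051 / 0.977701 = 0.372

0.372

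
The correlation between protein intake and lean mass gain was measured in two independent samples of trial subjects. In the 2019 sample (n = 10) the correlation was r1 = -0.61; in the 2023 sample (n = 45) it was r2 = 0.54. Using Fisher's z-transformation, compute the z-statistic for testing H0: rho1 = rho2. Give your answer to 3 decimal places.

Fisher z-transforms: z1 = atanh(-0.61) = -0.708921, z2 = atanh(0.54) = 0.604156; difference d = -1.313077
Var(d) = 1/7 + 1/42 = 0.1428571 + 0.0238095 = 0.1666666
z = d/√Var(d) = -1.313077 / √0.1666666 = -1.313077 / 0.408248 = -3.216

-3.216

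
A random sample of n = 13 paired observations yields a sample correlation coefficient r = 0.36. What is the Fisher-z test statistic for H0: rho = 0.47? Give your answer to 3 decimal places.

z_r = atanh(0.36) = 0.376886,  z_0 = atanh(0.47) = 0.510070
SE = 1/√(n−3) = 1/√10 = 0.316228
z = (z_r − z_0)/SE = (0.376886 − 0.510070) / 0.316228 = -0.133184 / 0.316228 = -0.421

-0.421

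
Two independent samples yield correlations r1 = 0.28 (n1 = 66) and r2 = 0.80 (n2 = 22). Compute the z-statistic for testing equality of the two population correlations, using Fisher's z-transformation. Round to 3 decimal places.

Fisher z-transforms: z1 = atanh(0.28) = 0.287682, z2 = atanh(0.80) = 1.098612; difference d = -0.810930
Var(d) = 1/63 + 1/19 = 0.0158730 + 0.0526316 = 0.0685046
z = d/√Var(d) = -0.810930 / √0.0685046 = -0.810930 / 0.261734 = -3.098

-3.098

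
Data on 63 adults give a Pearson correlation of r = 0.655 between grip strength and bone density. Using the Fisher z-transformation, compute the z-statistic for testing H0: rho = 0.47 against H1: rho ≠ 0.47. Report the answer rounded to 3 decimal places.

Fisher z: atanh(0.655) = 0.784006, atanh(0.47) = 0.510070
z = (z_r − z_0)·√(n−3) = (0.784006 − 0.510070)·√60 = 0.273936 · 7.745967 = 2.122

2.122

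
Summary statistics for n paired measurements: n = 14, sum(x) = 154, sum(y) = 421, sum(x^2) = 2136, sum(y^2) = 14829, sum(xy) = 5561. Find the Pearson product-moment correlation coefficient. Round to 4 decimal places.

Numerator: nΣxy − (Σx)(Σy) = 14·5561 − (154)(421) = 13020
Denominator: √[(nΣx²−(Σx)²)(nΣy²−(Σy)²)]
  nΣx²−(Σx)² = 14·2136 − 23716 = 6188;  nΣy²−(Σy)² = 14·14829 − 177241 = 30365
  √(6188·30365) = √187898620 = 13707.6118
r = 13020 / 13707.6118 = 0.9498

0.9498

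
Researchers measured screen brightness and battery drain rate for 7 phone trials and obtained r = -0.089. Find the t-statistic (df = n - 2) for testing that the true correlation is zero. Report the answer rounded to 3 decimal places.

-0.200

t = r·√(n−2) / √(1−r²) with r = -0.089, n = 7
  = -0.089·√5 / √(1 − 0.007921)
  = -0.089·2.236068 / 0.996032
  = -0.199010 / 0.996032 = -0.200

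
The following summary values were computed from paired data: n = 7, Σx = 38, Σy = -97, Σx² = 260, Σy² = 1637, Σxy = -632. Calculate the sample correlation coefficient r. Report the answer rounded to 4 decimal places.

Numerator: nΣxy − (Σx)(Σy) = 7·(-632) − (38)(-97) = -738
Denominator: √[(nΣx²−(Σx)²)(nΣy²−(Σy)²)]
  nΣx²−(Σx)² = 7·260 − 1444 = 376;  nΣy²−(Σy)² = 7·1637 − 9409 = 2050
  √(376·2050) = √770800 = 877.9522
r = -738 / 877.9522 = -0.8406

-0.8406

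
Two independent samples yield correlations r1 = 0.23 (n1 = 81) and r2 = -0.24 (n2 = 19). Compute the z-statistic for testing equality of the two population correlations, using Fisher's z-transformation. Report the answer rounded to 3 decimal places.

Fisher z-transforms: z1 = atanh(0.23) = 0.234189, z2 = atanh(-0.24) = -0.244774; difference d = 0.478963
Var(d) = 1/78 + 1/16 = 0.0128205 + 0.0625000 = 0.0753205
z = d/√Var(d) = 0.478963 / √0.0753205 = 0.478963 / 0.274446 = 1.745

1.745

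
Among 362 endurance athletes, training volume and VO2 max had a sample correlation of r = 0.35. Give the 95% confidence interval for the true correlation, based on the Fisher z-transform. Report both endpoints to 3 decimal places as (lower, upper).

(0.256, 0.437)

z_r = atanh(0.35) = 0.365444;  SE = 1/√(n−3) = 1/√359 = 0.052778
z-limits: 0.365444 ± 1.960·0.052778 = 0.365444 ± 0.103445 = [0.261999, 0.468889]
ρ-limits: (tanh 0.261999, tanh 0.468889) = (0.256, 0.437)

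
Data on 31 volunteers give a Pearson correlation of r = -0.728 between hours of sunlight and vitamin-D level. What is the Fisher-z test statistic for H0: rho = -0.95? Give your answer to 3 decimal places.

4.801

Fisher z: atanh(-0.728) = -0.924459, atanh(-0.95) = -1.831781
z = (z_r − z_0)·√(n−3) = (-0.924459 − (-1.831781))·√28 = 0.907322 · 5.291503 = 4.801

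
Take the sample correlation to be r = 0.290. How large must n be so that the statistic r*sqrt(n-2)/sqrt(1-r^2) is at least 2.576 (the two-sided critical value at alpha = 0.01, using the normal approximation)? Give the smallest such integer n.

75

Need r·√(n−2)/√(1−r²) ≥ 2.576
√(n−2) ≥ 2.576·√(1−0.084100) / 0.290 = 2.576·0.957027 / 0.290 = 8.5010
n−2 ≥ 72.2670  ⇒  n ≥ 74.2670
Smallest integer n = 75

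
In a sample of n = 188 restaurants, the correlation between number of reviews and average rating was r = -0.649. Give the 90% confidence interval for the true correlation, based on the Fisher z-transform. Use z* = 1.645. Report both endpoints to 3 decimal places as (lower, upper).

(-0.714, -0.573)

z_r = atanh(-0.649) = -0.773569;  SE = 1/√(n−3) = 1/√185 = 0.073521
z-limits: -0.773569 ± 1.645·0.073521 = -0.773569 ± 0.120942 = [-0.894511, -0.652627]
ρ-limits: (tanh -0.894511, tanh -0.652627) = (-0.714, -0.573)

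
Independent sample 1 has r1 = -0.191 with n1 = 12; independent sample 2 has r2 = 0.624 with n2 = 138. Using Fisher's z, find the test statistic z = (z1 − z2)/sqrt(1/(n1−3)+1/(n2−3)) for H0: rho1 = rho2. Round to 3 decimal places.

-2.687

z1 = atanh(-0.191) = -0.193375,  z2 = atanh(0.624) = 0.731529
SE = √(1/(n1−3) + 1/(n2−3)) = √(1/9 + 1/135) = √(0.1111111 + 0.0074074) = √0.1185185 = 0.344265
z = (z1 − z2)/SE = (-0.193375 − 0.731529) / 0.344265 = -0.924904 / 0.344265 = -2.687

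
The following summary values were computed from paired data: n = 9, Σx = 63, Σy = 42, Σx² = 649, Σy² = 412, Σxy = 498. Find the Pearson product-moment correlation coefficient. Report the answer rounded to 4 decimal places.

S_xy = nΣxy − ΣxΣy = 9·498 − 63·42 = 4482 − 2646 = 1836
S_xx = nΣx² − (Σx)² = 9·649 − 63² = 5841 − 3969 = 1872
S_yy = nΣy² − (Σy)² = 9·412 − 42² = 3708 − 1764 = 1944
r = S_xy / √(S_xx·S_yy) = 1836 / √(1872·1944) = 1836 / √3639168 = 1836 / 1907.6603 = 0.9624

0.9624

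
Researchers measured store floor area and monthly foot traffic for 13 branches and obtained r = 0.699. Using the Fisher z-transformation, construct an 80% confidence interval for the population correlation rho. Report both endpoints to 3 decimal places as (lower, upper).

(0.430, 0.854)

z_r = atanh(0.699) = 0.865342;  SE = 1/√(n−3) = 1/√10 = 0.316228
z-limits: 0.865342 ± 1.282·0.316228 = 0.865342 ± 0.405404 = [0.459938, 1.270746]
ρ-limits: (tanh 0.459938, tanh 1.270746) = (0.430, 0.854)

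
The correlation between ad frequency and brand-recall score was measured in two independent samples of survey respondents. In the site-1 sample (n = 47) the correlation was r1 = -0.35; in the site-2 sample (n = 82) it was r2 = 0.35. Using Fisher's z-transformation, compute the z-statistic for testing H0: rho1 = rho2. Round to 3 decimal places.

-3.885

Fisher z-transforms: z1 = atanh(-0.35) = -0.365444, z2 = atanh(0.35) = 0.365444; difference d = -0.730888
Var(d) = 1/44 + 1/79 = 0.0227273 + 0.0126582 = 0.0353855
z = d/√Var(d) = -0.730888 / √0.0353855 = -0.730888 / 0.188110 = -3.885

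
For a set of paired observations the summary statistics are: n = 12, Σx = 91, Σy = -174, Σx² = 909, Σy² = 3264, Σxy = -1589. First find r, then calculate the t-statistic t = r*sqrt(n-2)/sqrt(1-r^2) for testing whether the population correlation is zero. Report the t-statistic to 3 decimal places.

-2.847

S_xy = nΣxy − ΣxΣy = 12·(-1589) − 91·(-174) = -19068 − (-15834) = -3234
S_xx = nΣx² − (Σx)² = 12·909 − 91² = 10908 − 8281 = 2627
S_yy = nΣy² − (Σy)² = 12·3264 − (-174)² = 39168 − 30276 = 8892
r = S_xy / √(S_xx·S_yy) = -3234 / √(2627·8892) = -3234 / √23359284 = -3234 / 4833.1443 = -0.6691
t = r·√(n−2)/√(1−r²) = -0.6691·√10 / √(1−0.447695) = -2.115880 / 0.743172 = -2.847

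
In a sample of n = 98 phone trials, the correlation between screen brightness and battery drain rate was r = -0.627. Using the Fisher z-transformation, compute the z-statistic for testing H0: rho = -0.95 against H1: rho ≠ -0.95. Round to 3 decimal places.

10.676

Fisher z: atanh(-0.627) = -0.736457, atanh(-0.95) = -1.831781
z = (z_r − z_0)·√(n−3) = (-0.736457 − (-1.831781))·√95 = 1.095324 · 9.746794 = 10.676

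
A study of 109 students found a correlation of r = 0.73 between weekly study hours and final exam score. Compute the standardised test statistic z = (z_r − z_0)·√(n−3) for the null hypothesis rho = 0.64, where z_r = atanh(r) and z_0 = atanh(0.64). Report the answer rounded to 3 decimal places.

1.756

Fisher z: atanh(0.73) = 0.928727, atanh(0.64) = 0.758174
z = (z_r − z_0)·√(n−3) = (0.928727 − 0.758174)·√106 = 0.170553 · 10.295630 = 1.756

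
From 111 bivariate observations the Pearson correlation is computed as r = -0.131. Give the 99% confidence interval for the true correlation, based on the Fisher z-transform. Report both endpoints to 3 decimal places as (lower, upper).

(-0.362, 0.116)

Fisher z: z_r = atanh(r) = ½·ln((1+(-0.131))/(1−(-0.131))) = -0.131757
SE(z) = 1/√(n−3) = 1/√108 = 0.096225
99% ⇒ z* = 2.576; margin = 2.576·0.096225 = 0.247876
CI on z-scale: (-0.379633, 0.116119)
Back-transform: tanh(-0.379633) = -0.362389, tanh(0.116119) = 0.115600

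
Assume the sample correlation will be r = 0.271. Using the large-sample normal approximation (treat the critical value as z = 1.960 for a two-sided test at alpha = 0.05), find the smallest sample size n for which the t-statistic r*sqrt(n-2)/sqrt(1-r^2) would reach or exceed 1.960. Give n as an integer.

51

r√(n−2)/√(1−r²) ≥ 1.960  ⇔  n−2 ≥ (1.960)²·(1−r²)/r²
(1−r²)/r² = (1−0.073441)/0.073441 = 12.6164
n ≥ 2 + 3.8416·12.6164 = 2 + 48.4672 = 50.4672
⌈50.4672⌉ = 51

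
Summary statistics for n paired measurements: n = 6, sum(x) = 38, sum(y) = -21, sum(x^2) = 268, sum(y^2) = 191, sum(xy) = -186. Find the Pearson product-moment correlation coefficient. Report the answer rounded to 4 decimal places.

Numerator: nΣxy − (Σx)(Σy) = 6·(-186) − (38)(-21) = -318
Denominator: √[(nΣx²−(Σx)²)(nΣy²−(Σy)²)]
  nΣx²−(Σx)² = 6·268 − 1444 = 164;  nΣy²−(Σy)² = 6·191 − 441 = 705
  √(164·705) = √115620 = 340.0294
r = -318 / 340.0294 = -0.9352

-0.9352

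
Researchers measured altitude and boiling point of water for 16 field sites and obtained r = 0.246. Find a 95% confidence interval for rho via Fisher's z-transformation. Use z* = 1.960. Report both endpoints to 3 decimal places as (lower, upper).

z_r = atanh(0.246) = 0.251151;  SE = 1/√(n−3) = 1/√13 = 0.277350
z-limits: 0.251151 ± 1.960·0.277350 = 0.251151 ± 0.543606 = [-0.292455, 0.794757]
ρ-limits: (tanh -0.292455, tanh 0.794757) = (-0.284, 0.661)

(-0.284, 0.661)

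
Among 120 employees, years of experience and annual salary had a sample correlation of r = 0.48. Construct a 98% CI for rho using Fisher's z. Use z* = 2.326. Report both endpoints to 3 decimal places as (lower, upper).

(0.299, 0.628)

Fisher z: z_r = atanh(r) = ½·ln((1+0.48)/(1−0.48)) = 0.522984
SE(z) = 1/√(n−3) = 1/√117 = 0.092450
98% ⇒ z* = 2.326; margin = 2.326·0.092450 = 0.215039
CI on z-scale: (0.307945, 0.738023)
Back-transform: tanh(0.307945) = 0.298566, tanh(0.738023) = 0.627949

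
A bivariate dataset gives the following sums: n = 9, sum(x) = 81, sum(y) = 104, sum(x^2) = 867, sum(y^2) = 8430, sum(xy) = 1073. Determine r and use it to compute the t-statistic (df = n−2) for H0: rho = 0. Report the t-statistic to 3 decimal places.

0.366

Numerator: nΣxy − (Σx)(Σy) = 9·1073 − (81)(104) = 1233
Denominator: √[(nΣx²−(Σx)²)(nΣy²−(Σy)²)]
  nΣx²−(Σx)² = 9·867 − 6561 = 1242;  nΣy²−(Σy)² = 9·8430 − 10816 = 65054
  √(1242·65054) = √80797068 = 8988.7189
r = 1233 / 8988.7189 = 0.1372
t = r·√(n−2)/√(1−r²) = 0.1372·√7 / √(1−0.018824) = 0.362997 / 0.990543 = 0.366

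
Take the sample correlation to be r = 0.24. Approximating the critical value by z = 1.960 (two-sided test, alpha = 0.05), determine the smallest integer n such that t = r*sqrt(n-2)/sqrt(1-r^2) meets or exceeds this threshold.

65

r√(n−2)/√(1−r²) ≥ 1.960  ⇔  n−2 ≥ (1.960)²·(1−r²)/r²
(1−r²)/r² = (1−0.0576)/0.0576 = 16.3611
n ≥ 2 + 3.8416·16.3611 = 2 + 62.8528 = 64.8528
⌈64.8528⌉ = 65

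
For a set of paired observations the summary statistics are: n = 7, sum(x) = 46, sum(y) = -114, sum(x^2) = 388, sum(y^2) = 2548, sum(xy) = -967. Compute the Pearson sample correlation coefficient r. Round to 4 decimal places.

Numerator: nΣxy − (Σx)(Σy) = 7·(-967) − (46)(-114) = -1525
Denominator: √[(nΣx²−(Σx)²)(nΣy²−(Σy)²)]
  nΣx²−(Σx)² = 7·388 − 2116 = 600;  nΣy²−(Σy)² = 7·2548 − 12996 = 4840
  √(600·4840) = √2904000 = 1704.1127
r = -1525 / 1704.1127 = -0.8949

-0.8949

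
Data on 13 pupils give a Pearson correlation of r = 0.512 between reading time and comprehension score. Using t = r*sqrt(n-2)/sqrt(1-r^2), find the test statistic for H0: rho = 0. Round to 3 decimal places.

t = r·√(n−2) / √(1−r²) with r = 0.512, n = 13
  = 0.512·√11 / √(1 − 0.262144)
  = 0.512·3.316625 / 0.858985
  = 1.698112 / 0.858985 = 1.977

1.977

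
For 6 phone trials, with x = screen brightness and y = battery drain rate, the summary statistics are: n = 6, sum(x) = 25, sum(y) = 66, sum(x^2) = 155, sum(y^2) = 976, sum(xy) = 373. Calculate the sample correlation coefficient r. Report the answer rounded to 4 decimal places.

S_xy = nΣxy − ΣxΣy = 6·373 − 25·66 = 2238 − 1650 = 588
S_xx = nΣx² − (Σx)² = 6·155 − 25² = 930 − 625 = 305
S_yy = nΣy² − (Σy)² = 6·976 − 66² = 5856 − 4356 = 1500
r = S_xy / √(S_xx·S_yy) = 588 / √(305·1500) = 588 / √457500 = 588 / 676.3875 = 0.8693

0.8693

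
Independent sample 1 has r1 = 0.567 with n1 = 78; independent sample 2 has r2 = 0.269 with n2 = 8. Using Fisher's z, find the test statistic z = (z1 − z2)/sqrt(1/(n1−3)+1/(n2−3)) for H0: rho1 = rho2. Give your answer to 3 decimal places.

0.795

z1 = atanh(0.567) = 0.643090,  z2 = atanh(0.269) = 0.275786
SE = √(1/(n1−3) + 1/(n2−3)) = √(1/75 + 1/5) = √(0.0133333 + 0.2000000) = √0.2133333 = 0.461880
z = (z1 − z2)/SE = (0.643090 − 0.275786) / 0.461880 = 0.367304 / 0.461880 = 0.795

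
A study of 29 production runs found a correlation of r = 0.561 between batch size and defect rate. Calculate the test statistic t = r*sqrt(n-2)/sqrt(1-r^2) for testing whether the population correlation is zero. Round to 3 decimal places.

3.521

t = r·√(n−2) / √(1−r²) with r = 0.561, n = 29
  = 0.561·√27 / √(1 − 0.314721)
  = 0.561·5.196152 / 0.827816
  = 2.915041 / 0.827816 = 3.521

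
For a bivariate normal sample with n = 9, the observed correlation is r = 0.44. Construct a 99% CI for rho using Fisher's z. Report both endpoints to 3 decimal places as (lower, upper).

(-0.522, 0.909)

z_r = atanh(0.44) = 0.472231;  SE = 1/√(n−3) = 1/√6 = 0.408248
z-limits: 0.472231 ± 2.576·0.408248 = 0.472231 ± 1.051647 = [-0.579416, 1.523878]
ρ-limits: (tanh -0.579416, tanh 1.523878) = (-0.522, 0.909)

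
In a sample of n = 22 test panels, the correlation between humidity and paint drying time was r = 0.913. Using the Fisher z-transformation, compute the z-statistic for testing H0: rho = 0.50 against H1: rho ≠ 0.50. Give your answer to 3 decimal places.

4.341

Fisher z: atanh(0.913) = 1.545260, atanh(0.50) = 0.549306
z = (z_r − z_0)·√(n−3) = (1.545260 − 0.549306)·√19 = 0.995954 · 4.358899 = 4.341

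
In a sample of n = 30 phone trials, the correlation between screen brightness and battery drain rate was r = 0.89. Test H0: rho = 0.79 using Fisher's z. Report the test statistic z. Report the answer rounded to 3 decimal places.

z_r = atanh(0.89) = 1.421926,  z_0 = atanh(0.79) = 1.071432
SE = 1/√(n−3) = 1/√27 = 0.192450
z = (z_r − z_0)/SE = (1.421926 − 1.071432) / 0.192450 = 0.350494 / 0.192450 = 1.821

1.821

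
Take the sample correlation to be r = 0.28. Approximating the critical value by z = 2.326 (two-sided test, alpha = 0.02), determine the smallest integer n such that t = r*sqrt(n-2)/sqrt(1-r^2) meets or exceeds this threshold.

66

Need r·√(n−2)/√(1−r²) ≥ 2.326
√(n−2) ≥ 2.326·√(1−0.0784) / 0.28 = 2.326·0.960000 / 0.28 = 7.9749
n−2 ≥ 63.5990  ⇒  n ≥ 65.5990
Smallest integer n = 66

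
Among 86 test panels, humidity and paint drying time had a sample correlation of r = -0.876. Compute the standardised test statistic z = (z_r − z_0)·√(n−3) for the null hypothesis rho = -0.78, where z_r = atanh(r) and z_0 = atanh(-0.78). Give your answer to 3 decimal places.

-2.851

Fisher z: atanh(-0.876) = -1.358308, atanh(-0.78) = -1.045371
z = (z_r − z_0)·√(n−3) = (-1.358308 − (-1.045371))·√83 = -0.312937 · 9.110434 = -2.851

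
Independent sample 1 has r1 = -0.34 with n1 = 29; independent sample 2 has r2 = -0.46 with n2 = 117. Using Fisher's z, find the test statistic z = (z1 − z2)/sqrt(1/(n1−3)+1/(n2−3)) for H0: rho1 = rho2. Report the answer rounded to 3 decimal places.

0.659

z1 = atanh(-0.34) = -0.354093,  z2 = atanh(-0.46) = -0.497311
SE = √(1/(n1−3) + 1/(n2−3)) = √(1/26 + 1/114) = √(0.0384615 + 0.0087719) = √0.0472334 = 0.217332
z = (z1 − z2)/SE = (-0.354093 − (-0.497311)) / 0.217332 = 0.143218 / 0.217332 = 0.659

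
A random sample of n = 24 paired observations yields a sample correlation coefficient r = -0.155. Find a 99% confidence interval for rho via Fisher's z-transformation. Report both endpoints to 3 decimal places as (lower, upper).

(-0.616, 0.385)

z_r = atanh(-0.155) = -0.156259;  SE = 1/√(n−3) = 1/√21 = 0.218218
z-limits: -0.156259 ± 2.576·0.218218 = -0.156259 ± 0.562130 = [-0.718389, 0.405871]
ρ-limits: (tanh -0.718389, tanh 0.405871) = (-0.616, 0.385)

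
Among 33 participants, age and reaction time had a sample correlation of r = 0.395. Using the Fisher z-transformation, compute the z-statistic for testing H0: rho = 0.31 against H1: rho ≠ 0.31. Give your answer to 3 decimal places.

0.532

z_r = atanh(0.395) = 0.417711,  z_0 = atanh(0.31) = 0.320545
SE = 1/√(n−3) = 1/√30 = 0.182574
z = (z_r − z_0)/SE = (0.417711 − 0.320545) / 0.182574 = 0.097166 / 0.182574 = 0.532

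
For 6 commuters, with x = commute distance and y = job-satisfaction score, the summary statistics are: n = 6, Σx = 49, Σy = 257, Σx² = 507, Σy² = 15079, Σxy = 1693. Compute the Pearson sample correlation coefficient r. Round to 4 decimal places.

S_xy = nΣxy − ΣxΣy = 6·1693 − 49·257 = 10158 − 12593 = -2435
S_xx = nΣx² − (Σx)² = 6·507 − 49² = 3042 − 2401 = 641
S_yy = nΣy² − (Σy)² = 6·15079 − 257² = 90474 − 66049 = 24425
r = S_xy / √(S_xx·S_yy) = -2435 / √(641·24425) = -2435 / √15656425 = -2435 / 3956.8201 = -0.6154

-0.6154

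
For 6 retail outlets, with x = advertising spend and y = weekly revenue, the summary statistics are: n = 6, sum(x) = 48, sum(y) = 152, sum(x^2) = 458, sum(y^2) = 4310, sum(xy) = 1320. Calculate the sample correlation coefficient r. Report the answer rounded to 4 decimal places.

Numerator: nΣxy − (Σx)(Σy) = 6·1320 − (48)(152) = 624
Denominator: √[(nΣx²−(Σx)²)(nΣy²−(Σy)²)]
  nΣx²−(Σx)² = 6·458 − 2304 = 444;  nΣy²−(Σy)² = 6·4310 − 23104 = 2756
  √(444·2756) = √1223664 = 1106.1935
r = 624 / 1106.1935 = 0.5641

0.5641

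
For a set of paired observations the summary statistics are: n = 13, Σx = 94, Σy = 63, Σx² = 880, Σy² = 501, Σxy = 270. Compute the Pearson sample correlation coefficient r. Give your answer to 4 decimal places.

Numerator: nΣxy − (Σx)(Σy) = 13·270 − (94)(63) = -2412
Denominator: √[(nΣx²−(Σx)²)(nΣy²−(Σy)²)]
  nΣx²−(Σx)² = 13·880 − 8836 = 2604;  nΣy²−(Σy)² = 13·501 − 3969 = 2544
  √(2604·2544) = √6624576 = 2573.8252
r = -2412 / 2573.8252 = -0.9371

-0.9371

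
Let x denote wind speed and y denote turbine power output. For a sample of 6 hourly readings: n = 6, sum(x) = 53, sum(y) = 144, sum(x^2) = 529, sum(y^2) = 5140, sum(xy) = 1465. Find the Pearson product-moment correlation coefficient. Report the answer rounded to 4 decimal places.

0.6030

Numerator: nΣxy − (Σx)(Σy) = 6·1465 − (53)(144) = 1158
Denominator: √[(nΣx²−(Σx)²)(nΣy²−(Σy)²)]
  nΣx²−(Σx)² = 6·529 − 2809 = 365;  nΣy²−(Σy)² = 6·5140 − 20736 = 10104
  √(365·10104) = √3687960 = 1920.4062
r = 1158 / 1920.4062 = 0.6030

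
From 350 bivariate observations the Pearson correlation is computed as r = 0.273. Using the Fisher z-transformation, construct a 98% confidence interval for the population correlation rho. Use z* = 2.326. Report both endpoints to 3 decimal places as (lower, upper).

z_r = atanh(0.273) = 0.280103;  SE = 1/√(n−3) = 1/√347 = 0.053683
z-limits: 0.280103 ± 2.326·0.053683 = 0.280103 ± 0.124867 = [0.155236, 0.404970]
ρ-limits: (tanh 0.155236, tanh 0.404970) = (0.154, 0.384)

(0.154, 0.384)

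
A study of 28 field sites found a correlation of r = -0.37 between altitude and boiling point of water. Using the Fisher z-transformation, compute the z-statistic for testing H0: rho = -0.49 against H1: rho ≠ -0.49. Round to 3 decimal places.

z_r = atanh(-0.37) = -0.388423,  z_0 = atanh(-0.49) = -0.536060
SE = 1/√(n−3) = 1/√25 = 0.200000
z = (z_r − z_0)/SE = (-0.388423 − (-0.536060)) / 0.200000 = 0.147637 / 0.200000 = 0.738

0.738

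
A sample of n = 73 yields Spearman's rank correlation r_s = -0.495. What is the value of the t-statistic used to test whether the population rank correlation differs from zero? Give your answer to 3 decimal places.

1 − r_s² = 1 − 0.245025 = 0.754975;  √(1−r_s²) = 0.868893
√(n−2) = √71 = 8.426150
t = r_s·√(n−2)/√(1−r_s²) = -0.495 · 8.426150 / 0.868893 = -4.800

-4.800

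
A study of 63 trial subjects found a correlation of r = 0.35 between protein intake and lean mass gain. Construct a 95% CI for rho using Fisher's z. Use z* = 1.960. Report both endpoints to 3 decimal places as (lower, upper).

Fisher z: z_r = atanh(r) = ½·ln((1+0.35)/(1−0.35)) = 0.365444
SE(z) = 1/√(n−3) = 1/√60 = 0.129099
95% ⇒ z* = 1.960; margin = 1.960·0.129099 = 0.253034
CI on z-scale: (0.112410, 0.618478)
Back-transform: tanh(0.112410) = 0.111939, tanh(0.618478) = 0.550067

(0.112, 0.550)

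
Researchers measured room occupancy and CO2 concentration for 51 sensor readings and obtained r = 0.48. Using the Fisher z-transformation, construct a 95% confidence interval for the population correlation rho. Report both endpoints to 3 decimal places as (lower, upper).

z_r = atanh(0.48) = 0.522984;  SE = 1/√(n−3) = 1/√48 = 0.144338
z-limits: 0.522984 ± 1.960·0.144338 = 0.522984 ± 0.282902 = [0.240082, 0.805886]
ρ-limits: (tanh 0.240082, tanh 0.805886) = (0.236, 0.667)

(0.236, 0.667)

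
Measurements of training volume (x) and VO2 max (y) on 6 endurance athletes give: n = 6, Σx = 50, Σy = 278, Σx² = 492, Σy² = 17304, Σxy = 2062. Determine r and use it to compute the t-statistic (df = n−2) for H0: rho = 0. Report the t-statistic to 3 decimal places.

Numerator: nΣxy − (Σx)(Σy) = 6·2062 − (50)(278) = -1528
Denominator: √[(nΣx²−(Σx)²)(nΣy²−(Σy)²)]
  nΣx²−(Σx)² = 6·492 − 2500 = 452;  nΣy²−(Σy)² = 6·17304 − 77284 = 26540
  √(452·26540) = √11996080 = 3463.5358
r = -1528 / 3463.5358 = -0.4412
t = r·√(n−2)/√(1−r²) = -0.4412·√4 / √(1−0.194657) = -0.882400 / 0.897409 = -0.983

-0.983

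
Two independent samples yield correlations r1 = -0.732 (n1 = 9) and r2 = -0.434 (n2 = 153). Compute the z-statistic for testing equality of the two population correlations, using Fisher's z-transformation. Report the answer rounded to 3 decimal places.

Fisher z-transforms: z1 = atanh(-0.732) = -0.933023, z2 = atanh(-0.434) = -0.464814; difference d = -0.468209
Var(d) = 1/6 + 1/150 = 0.1666667 + 0.0066667 = 0.1733334
z = d/√Var(d) = -0.468209 / √0.1733334 = -0.468209 / 0.416333 = -1.125

-1.125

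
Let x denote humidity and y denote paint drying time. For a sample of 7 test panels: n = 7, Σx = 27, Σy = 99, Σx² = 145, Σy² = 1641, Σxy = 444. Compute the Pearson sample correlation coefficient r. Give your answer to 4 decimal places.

S_xy = nΣxy − ΣxΣy = 7·444 − 27·99 = 3108 − 2673 = 435
S_xx = nΣx² − (Σx)² = 7·145 − 27² = 1015 − 729 = 286
S_yy = nΣy² − (Σy)² = 7·1641 − 99² = 11487 − 9801 = 1686
r = S_xy / √(S_xx·S_yy) = 435 / √(286·1686) = 435 / √482196 = 435 / 694.4033 = 0.6264

0.6264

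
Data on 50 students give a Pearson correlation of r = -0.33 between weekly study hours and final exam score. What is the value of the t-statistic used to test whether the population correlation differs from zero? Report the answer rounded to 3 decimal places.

-2.422

1 − r² = 1 − 0.1089 = 0.8911;  √(1−r²) = 0.943981
√(n−2) = √48 = 6.928203
t = r·√(n−2)/√(1−r²) = -0.33 · 6.928203 / 0.943981 = -2.422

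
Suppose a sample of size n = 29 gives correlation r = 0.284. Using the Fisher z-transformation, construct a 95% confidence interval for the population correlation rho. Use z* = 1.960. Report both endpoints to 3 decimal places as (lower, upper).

Fisher z: z_r = atanh(r) = ½·ln((1+0.284)/(1−0.284)) = 0.292028
SE(z) = 1/√(n−3) = 1/√26 = 0.196116
95% ⇒ z* = 1.960; margin = 1.960·0.196116 = 0.384387
CI on z-scale: (-0.092359, 0.676415)
Back-transform: tanh(-0.092359) = -0.092097, tanh(0.676415) = 0.589184

(-0.092, 0.589)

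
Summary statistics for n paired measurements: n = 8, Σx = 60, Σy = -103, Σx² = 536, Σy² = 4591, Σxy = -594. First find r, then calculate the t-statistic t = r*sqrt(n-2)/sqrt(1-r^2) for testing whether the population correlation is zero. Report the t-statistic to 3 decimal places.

Numerator: nΣxy − (Σx)(Σy) = 8·(-594) − (60)(-103) = 1428
Denominator: √[(nΣx²−(Σx)²)(nΣy²−(Σy)²)]
  nΣx²−(Σx)² = 8·536 − 3600 = 688;  nΣy²−(Σy)² = 8·4591 − 10609 = 26119
  √(688·26119) = √17969872 = 4239.0886
r = 1428 / 4239.0886 = 0.3369
t = r·√(n−2)/√(1−r²) = 0.3369·√6 / √(1−0.113502) = 0.825233 / 0.941540 = 0.876

0.876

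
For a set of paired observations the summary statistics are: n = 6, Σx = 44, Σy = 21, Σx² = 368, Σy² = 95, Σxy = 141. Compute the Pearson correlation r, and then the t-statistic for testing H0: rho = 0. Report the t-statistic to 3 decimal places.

S_xy = nΣxy − ΣxΣy = 6·141 − 44·21 = 846 − 924 = -78
S_xx = nΣx² − (Σx)² = 6·368 − 44² = 2208 − 1936 = 272
S_yy = nΣy² − (Σy)² = 6·95 − 21² = 570 − 441 = 129
r = S_xy / √(S_xx·S_yy) = -78 / √(272·129) = -78 / √35088 = -78 / 187.3179 = -0.4164
t = r·√(n−2)/√(1−r²) = -0.4164·√4 / √(1−0.173389) = -0.832800 / 0.909182 = -0.916

-0.916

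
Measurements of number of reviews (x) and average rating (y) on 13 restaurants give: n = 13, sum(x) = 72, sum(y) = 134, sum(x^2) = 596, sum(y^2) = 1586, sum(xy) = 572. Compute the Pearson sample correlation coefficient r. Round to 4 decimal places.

-0.8467

Numerator: nΣxy − (Σx)(Σy) = 13·572 − (72)(134) = -2212
Denominator: √[(nΣx²−(Σx)²)(nΣy²−(Σy)²)]
  nΣx²−(Σx)² = 13·596 − 5184 = 2564;  nΣy²−(Σy)² = 13·1586 − 17956 = 2662
  √(2564·2662) = √6825368 = 2612.5405
r = -2212 / 2612.5405 = -0.8467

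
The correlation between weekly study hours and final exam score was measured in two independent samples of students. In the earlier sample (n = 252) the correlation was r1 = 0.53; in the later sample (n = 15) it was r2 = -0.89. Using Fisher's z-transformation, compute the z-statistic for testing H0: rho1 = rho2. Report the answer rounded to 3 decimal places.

6.808

z1 = atanh(0.53) = 0.590145,  z2 = atanh(-0.89) = -1.421926
SE = √(1/(n1−3) + 1/(n2−3)) = √(1/249 + 1/12) = √(0.0040161 + 0.0833333) = √0.0873494 = 0.295549
z = (z1 − z2)/SE = (0.590145 − (-1.421926)) / 0.295549 = 2.012071 / 0.295549 = 6.808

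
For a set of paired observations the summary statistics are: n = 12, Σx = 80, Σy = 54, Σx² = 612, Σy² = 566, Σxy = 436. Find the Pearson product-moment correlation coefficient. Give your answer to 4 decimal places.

0.4768

Numerator: nΣxy − (Σx)(Σy) = 12·436 − (80)(54) = 912
Denominator: √[(nΣx²−(Σx)²)(nΣy²−(Σy)²)]
  nΣx²−(Σx)² = 12·612 − 6400 = 944;  nΣy²−(Σy)² = 12·566 − 2916 = 3876
  √(944·3876) = √3658944 = 1912.8366
r = 912 / 1912.8366 = 0.4768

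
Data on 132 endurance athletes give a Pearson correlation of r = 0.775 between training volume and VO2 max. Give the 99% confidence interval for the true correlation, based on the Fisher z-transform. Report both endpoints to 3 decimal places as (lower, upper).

z_r = atanh(0.775) = 1.032728;  SE = 1/√(n−3) = 1/√129 = 0.088045
z-limits: 1.032728 ± 2.576·0.088045 = 1.032728 ± 0.226804 = [0.805924, 1.259532]
ρ-limits: (tanh 0.805924, tanh 1.259532) = (0.667, 0.851)

(0.667, 0.851)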